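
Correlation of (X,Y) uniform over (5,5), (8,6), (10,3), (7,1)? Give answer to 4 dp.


Cov(X,Y) = -0.6250, Var(X) = 3.2500, Var(Y) = 3.6875
rho = Cov/(sqrt(VarX)*sqrt(VarY)) = -0.1805

-0.1805


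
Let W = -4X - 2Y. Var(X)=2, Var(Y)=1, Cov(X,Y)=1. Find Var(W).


Var(-4X - 2Y) = (-4)^2*Var(X) + (-2)^2*Var(Y) + 2*(-4)*(-2)*Cov(X,Y)
= 16*2 + 4*1 + 16*1
= 32 + 4 + 16 = 52

52


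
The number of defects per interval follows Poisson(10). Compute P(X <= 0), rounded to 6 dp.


P(X<=0) = e^(-10)*10^0/0!
≈ 0.0000453999
≈ 0.000045

0.000045


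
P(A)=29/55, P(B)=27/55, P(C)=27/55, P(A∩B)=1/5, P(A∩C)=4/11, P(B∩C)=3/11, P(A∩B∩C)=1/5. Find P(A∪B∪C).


P(A∪B∪C) = P(A)+P(B)+P(C) - P(AB)-P(AC)-P(BC) + P(ABC)
= 29/55+27/55+27/55 - 1/5-4/11-3/11 + 1/5
= 48/55

48/55


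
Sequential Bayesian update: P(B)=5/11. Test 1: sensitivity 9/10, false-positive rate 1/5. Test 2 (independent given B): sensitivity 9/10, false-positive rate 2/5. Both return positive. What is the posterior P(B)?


After test 1: P(+) = 9/10*5/11 + 1/5*6/11 = 57/110
P(B|+) = (9/22)/(57/110) = 15/19
After test 2 (use post1 as new prior): P(+) = 9/10*15/19 + 2/5*4/19 = 151/190
P(B|+,+) = (27/38)/(151/190) = 135/151

135/151


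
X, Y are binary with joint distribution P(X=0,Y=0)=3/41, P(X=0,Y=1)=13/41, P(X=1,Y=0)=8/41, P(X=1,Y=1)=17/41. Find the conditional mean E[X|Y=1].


P(Y=1) = 30/41
E[X|Y=1] = (0*13 + 1*17)/30 = 17/30

17/30


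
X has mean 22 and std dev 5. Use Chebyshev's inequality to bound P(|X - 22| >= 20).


k = 20/5 = 4
Chebyshev: P(|X-mu| >= k*sigma) <= 1/k^2 = 1/4^2 = 1/16

1/16


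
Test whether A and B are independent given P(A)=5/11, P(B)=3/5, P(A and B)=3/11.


P(A)*P(B) = 5/11*3/5 = 3/11
P(A∩B) = 3/11, which equals P(A)P(B), so independent

Yes, A and B are independent


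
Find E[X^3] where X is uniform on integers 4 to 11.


E[X^3] = (1/8) * sum(x^3 for x=4..11)
= 4320/8 = 540

540


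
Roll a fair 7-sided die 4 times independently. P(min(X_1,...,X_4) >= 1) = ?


P(min >= 1) = P(all X_i >= 1) = (P(X_1 >= 1))^4
= (7/7)^4 = 1^4 = 1

1


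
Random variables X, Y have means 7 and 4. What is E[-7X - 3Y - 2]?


E[-7X - 3Y - 2] = -7*E[X] - 3*E[Y] - 2
= (-7)*(7) + (-3)*(4) + (-2)
= -49 - 12 - 2 = -63

-63


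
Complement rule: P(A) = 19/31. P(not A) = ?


P(A') = 1 - P(A) = 1 - 19/31 = 12/31

12/31


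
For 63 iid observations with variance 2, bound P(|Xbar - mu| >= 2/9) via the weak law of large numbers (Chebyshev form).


Var(Xbar) = Var(X)/n = 2/63
Chebyshev: P(|Xbar-mu| >= 2/9) <= Var(Xbar)/(2/9)^2 = (2/63)/(4/81) = 9/14

9/14


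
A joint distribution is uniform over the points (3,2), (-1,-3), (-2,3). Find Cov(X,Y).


E[X]=0, E[Y]=2/3, E[XY]=1
Cov(X,Y) = E[XY] - E[X]E[Y] = 1 - 0*2/3 = 1

1


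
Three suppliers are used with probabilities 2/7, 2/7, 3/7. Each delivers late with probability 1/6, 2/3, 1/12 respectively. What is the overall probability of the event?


P(A) = P(A|B1)P(B1) + P(A|B2)P(B2) + P(A|B3)P(B3)
= 1/6*2/7 + 2/3*2/7 + 1/12*3/7
= 1/21 + 4/21 + 1/28 = 23/84

23/84


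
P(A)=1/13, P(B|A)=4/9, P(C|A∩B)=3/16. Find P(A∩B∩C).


P(A∩B∩C) = P(A) * P(B|A) * P(C|A∩B)
= 1/13 * 4/9 * 3/16
= 4/117 * 3/16 = 1/156

1/156


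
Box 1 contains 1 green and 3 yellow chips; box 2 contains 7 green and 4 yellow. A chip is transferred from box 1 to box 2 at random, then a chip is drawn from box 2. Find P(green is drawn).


P(transfer green) = 1/4; P(transfer yellow) = 3/4
If green transferred: Urn II has 8 green of 12, so P(green|green moved) = 2/3
If yellow transferred: Urn II has 7 green of 12, so P(green|yellow moved) = 7/12
By total probability: P(green) = 1/4*2/3 + 3/4*7/12 = 29/48

29/48


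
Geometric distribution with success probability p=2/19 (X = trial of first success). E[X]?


For geometric (trials until first success), E[X] = 1/p = 1/(2/19) = 19/2

19/2


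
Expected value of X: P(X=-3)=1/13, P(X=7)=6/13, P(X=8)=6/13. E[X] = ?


E[X] = sum(x * P(x))
= -3*1/13 + 7*6/13 + 8*6/13
= 87/13

87/13


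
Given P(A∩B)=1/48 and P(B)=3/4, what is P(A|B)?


P(A|B) = P(A∩B)/P(B) = (1/48)/(36/48) = 1/36

1/36


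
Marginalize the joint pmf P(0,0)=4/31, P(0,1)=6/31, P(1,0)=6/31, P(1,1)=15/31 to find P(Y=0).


P(Y=0) = P(0,0)+P(1,0) = 4/31 + 6/31 = 10/31

10/31


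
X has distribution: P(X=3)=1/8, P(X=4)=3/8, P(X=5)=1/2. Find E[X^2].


E[X^2] = sum(g(x)*P(x))
= 9*1/8 + 16*3/8 + 25*1/2
= 157/8

157/8


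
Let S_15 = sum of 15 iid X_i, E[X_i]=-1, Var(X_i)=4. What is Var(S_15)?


By independence, Var(S_n) = n*Var(X_1) = 15*4 = 60

60


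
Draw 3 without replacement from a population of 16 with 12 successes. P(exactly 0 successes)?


P(X=0) = C(12,0)*C(4,3) / C(16,3)
= 1*4 / 560
= 4/560 = 1/140

1/140


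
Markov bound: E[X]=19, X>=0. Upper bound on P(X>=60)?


Markov: P(X >= a) <= E[X]/a
P(X >= 60) <= 19/60

19/60


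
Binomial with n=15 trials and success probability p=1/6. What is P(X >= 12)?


P(X>=12) = P(X=12) + P(X=13) + P(X=14) + P(X=15)
= 56875/470184984576 + 875/156728328192 + 25/156728328192 + 1/470184984576
= 7447/58773123072

7447/58773123072


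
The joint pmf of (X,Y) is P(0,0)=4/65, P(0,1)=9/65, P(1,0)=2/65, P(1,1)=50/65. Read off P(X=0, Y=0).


Read from table: P(X=0, Y=0) = 4/65

4/65


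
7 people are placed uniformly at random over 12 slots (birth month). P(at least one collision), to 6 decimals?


P(all different) = prod((12-i)/12 for i=0..6) = 0.111400
P(at least one match) = 1 - 0.111400 = 0.888600

0.888600


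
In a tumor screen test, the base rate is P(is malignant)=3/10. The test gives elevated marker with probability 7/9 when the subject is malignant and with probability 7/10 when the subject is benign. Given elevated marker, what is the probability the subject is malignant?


P(A) = P(A|B)P(B) + P(A|B')P(B') = 7/9*3/10 + 7/10*7/10 = 217/300
P(B|A) = P(A|B)P(B)/P(A) = (7/30)/(217/300) = 10/31

10/31


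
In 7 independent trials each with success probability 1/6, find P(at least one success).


P(at least one) = 1 - P(none)
P(none) = (1 - 1/6)^7 = (5/6)^7 = 78125/279936
P(at least one) = 1 - 78125/279936 = 201811/279936

201811/279936


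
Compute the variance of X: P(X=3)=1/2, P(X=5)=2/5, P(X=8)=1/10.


E[X] = 43/10, E[X^2] = 209/10
Var(X) = E[X^2] - (E[X])^2 = 209/10 - (43/10)^2 = 241/100

241/100


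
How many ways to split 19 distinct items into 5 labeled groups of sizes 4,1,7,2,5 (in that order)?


19! = 121645100408832000
Denominator: 4!=24 * 1!=1 * 7!=5040 * 2!=2 * 5!=120
Coefficient = 121645100408832000 / 29030400 = 4190266080

4190266080


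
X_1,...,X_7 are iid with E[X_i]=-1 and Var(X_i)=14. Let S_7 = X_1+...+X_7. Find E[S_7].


E[S_n] = n*E[X_1] = 7*-1 = -7

-7


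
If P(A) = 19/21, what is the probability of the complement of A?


P(A') = 1 - P(A) = 1 - 19/21 = 2/21

2/21


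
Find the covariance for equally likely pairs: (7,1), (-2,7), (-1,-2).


E[X]=4/3, E[Y]=2, E[XY]=-5/3
Cov(X,Y) = E[XY] - E[X]E[Y] = -5/3 - 4/3*2 = -13/3

-13/3


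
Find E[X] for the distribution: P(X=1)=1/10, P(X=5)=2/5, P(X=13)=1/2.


E[X] = sum(x * P(x))
= 1*1/10 + 5*2/5 + 13*1/2
= 43/5

43/5


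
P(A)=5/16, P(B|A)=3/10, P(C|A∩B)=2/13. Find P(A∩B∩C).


P(A∩B∩C) = P(A) * P(B|A) * P(C|A∩B)
= 5/16 * 3/10 * 2/13
= 3/32 * 2/13 = 3/208

3/208


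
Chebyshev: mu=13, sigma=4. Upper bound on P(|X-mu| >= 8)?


k = 8/4 = 2
Chebyshev: P(|X-mu| >= k*sigma) <= 1/k^2 = 1/2^2 = 1/4

1/4


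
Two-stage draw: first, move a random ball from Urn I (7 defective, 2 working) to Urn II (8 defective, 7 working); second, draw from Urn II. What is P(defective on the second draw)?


P(transfer defective) = 7/9; P(transfer working) = 2/9
If defective transferred: Urn II has 9 defective of 16, so P(defective|defective moved) = 9/16
If working transferred: Urn II has 8 defective of 16, so P(defective|working moved) = 1/2
By total probability: P(defective) = 7/9*9/16 + 2/9*1/2 = 79/144

79/144


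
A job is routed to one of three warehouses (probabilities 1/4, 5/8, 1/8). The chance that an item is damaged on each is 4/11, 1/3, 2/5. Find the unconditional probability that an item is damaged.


P(A) = P(A|B1)P(B1) + P(A|B2)P(B2) + P(A|B3)P(B3)
= 4/11*1/4 + 1/3*5/8 + 2/5*1/8
= 1/11 + 5/24 + 1/20 = 461/1320

461/1320


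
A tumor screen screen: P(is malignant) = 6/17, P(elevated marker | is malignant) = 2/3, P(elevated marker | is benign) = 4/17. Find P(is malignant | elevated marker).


P(A) = P(A|B)P(B) + P(A|B')P(B') = 2/3*6/17 + 4/17*11/17 = 112/289
P(B|A) = P(A|B)P(B)/P(A) = (4/17)/(112/289) = 17/28

17/28


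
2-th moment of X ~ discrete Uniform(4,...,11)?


E[X^2] = (1/8) * sum(x^2 for x=4..11)
= 492/8 = 123/2

123/2


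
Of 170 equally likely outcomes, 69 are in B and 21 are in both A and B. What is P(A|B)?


P(A|B) = P(A∩B)/P(B) = (21/170)/(69/170) = 21/69 = 7/23

7/23


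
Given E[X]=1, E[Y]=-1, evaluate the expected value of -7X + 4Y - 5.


E[-7X + 4Y - 5] = -7*E[X] + 4*E[Y] - 5
= (-7)*(1) + (4)*(-1) + (-5)
= -7 - 4 - 5 = -16

-16


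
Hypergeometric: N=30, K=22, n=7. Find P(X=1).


P(X=1) = C(22,1)*C(8,6) / C(30,7)
= 22*28 / 2035800
= 616/2035800 = 77/254475

77/254475


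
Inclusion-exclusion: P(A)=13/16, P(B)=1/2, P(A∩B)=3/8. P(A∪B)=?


P(A∪B) = P(A) + P(B) - P(A∩B)
= 13/16 + 1/2 - 3/8 = 15/16

15/16


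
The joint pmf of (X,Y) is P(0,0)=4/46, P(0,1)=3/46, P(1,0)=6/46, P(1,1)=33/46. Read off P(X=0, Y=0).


Read from table: P(X=0, Y=0) = 4/46 = 2/23

2/23


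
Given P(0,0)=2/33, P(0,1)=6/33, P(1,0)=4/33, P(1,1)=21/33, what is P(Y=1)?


P(Y=1) = P(0,1)+P(1,1) = 6/33 + 21/33 = 27/33 = 9/11

9/11


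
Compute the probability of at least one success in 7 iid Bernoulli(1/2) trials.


P(at least one) = 1 - P(none)
P(none) = (1 - 1/2)^7 = (1/2)^7 = 1/128
P(at least one) = 1 - 1/128 = 127/128

127/128


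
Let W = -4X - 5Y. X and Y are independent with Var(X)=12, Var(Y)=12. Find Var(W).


Independence => Cov(X,Y)=0
Var(-4X - 5Y) = (-4)^2*Var(X) + (-5)^2*Var(Y)
= 16*12 + 25*12 = 492

492


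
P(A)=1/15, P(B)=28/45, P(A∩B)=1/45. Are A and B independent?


P(A)*P(B) = 1/15*28/45 = 28/675
P(A∩B) = 1/45 != 28/675, so not independent

No, A and B are not independent


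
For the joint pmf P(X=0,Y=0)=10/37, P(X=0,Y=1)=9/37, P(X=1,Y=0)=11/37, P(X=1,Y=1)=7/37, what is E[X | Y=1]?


P(Y=1) = 16/37
E[X|Y=1] = (0*9 + 1*7)/16 = 7/16

7/16


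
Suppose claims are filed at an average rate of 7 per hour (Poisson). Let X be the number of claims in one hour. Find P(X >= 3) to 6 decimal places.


P(X>=3) = 1 - P(X<=2) = 1 - (e^(-7)*7^0/0! + e^(-7)*7^1/1! + e^(-7)*7^2/2!)
≈ 1 - (0.0009118820 + 0.0063831738 + 0.0223411082)
= 1 - 0.0296361640 = 0.9703638360
≈ 0.970364

0.970364


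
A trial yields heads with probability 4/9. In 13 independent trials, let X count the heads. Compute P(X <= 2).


P(X<=2) = P(X=0) + P(X=1) + P(X=2)
= 1220703125/2541865828329 + 12695312500/2541865828329 + 20312500000/847288609443
= 24951171875/847288609443

24951171875/847288609443


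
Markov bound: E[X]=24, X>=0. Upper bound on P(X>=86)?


Markov: P(X >= a) <= E[X]/a
P(X >= 86) <= 24/86 = 12/43

12/43


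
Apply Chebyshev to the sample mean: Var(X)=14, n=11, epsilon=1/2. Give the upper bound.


Var(Xbar) = Var(X)/n = 14/11
Chebyshev: P(|Xbar-mu| >= 1/2) <= Var(Xbar)/(1/2)^2 = (14/11)/(1/4) = 56/11
Bound exceeds 1, so trivial bound: 1

1


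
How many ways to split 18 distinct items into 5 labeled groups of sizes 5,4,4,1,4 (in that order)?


18! = 6402373705728000
Denominator: 5!=120 * 4!=24 * 4!=24 * 1!=1 * 4!=24
Coefficient = 6402373705728000 / 1658880 = 3859455600

3859455600


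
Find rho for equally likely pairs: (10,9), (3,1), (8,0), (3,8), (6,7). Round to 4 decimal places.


Cov(X,Y) = 1.8000, Var(X) = 7.6000, Var(Y) = 14.0000
rho = Cov/(sqrt(VarX)*sqrt(VarY)) = 0.1745

0.1745


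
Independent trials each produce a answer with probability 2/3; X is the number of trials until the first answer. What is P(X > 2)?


P(X > 2) = P(first 2 trials all fail) = (1-p)^2 = (1/3)^2 = 1/9

1/9


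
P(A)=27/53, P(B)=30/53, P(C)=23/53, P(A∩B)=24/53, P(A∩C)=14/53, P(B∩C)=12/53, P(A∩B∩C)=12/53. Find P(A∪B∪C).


P(A∪B∪C) = P(A)+P(B)+P(C) - P(AB)-P(AC)-P(BC) + P(ABC)
= 27/53+30/53+23/53 - 24/53-14/53-12/53 + 12/53
= 42/53

42/53


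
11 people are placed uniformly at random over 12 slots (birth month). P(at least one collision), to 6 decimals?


P(all different) = prod((12-i)/12 for i=0..10) = 0.000645
P(at least one match) = 1 - 0.000645 = 0.999355

0.999355


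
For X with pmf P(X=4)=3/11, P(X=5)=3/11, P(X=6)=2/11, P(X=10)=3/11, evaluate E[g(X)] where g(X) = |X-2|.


E[|X-2|] = sum(g(x)*P(x))
= 2*3/11 + 3*3/11 + 4*2/11 + 8*3/11
= 47/11

47/11


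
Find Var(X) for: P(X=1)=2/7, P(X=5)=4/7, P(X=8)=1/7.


E[X] = 30/7, E[X^2] = 166/7
Var(X) = E[X^2] - (E[X])^2 = 166/7 - (30/7)^2 = 262/49

262/49


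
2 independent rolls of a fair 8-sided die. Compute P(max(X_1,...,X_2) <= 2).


P(max <= 2) = P(all X_i <= 2) = (P(X_1 <= 2))^2
= (2/8)^2 = (1/4)^2 = 1/16

1/16


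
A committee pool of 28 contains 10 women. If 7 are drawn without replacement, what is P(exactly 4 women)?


P(X=4) = C(10,4)*C(18,3) / C(28,7)
= 210*816 / 1184040
= 171360/1184040 = 476/3289

476/3289


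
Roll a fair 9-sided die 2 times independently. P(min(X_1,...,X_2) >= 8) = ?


P(min >= 8) = P(all X_i >= 8) = (P(X_1 >= 8))^2
= (2/9)^2 = 4/81

4/81


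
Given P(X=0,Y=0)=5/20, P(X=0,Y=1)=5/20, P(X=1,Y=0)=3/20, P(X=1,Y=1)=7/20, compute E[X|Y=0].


P(Y=0) = 8/20
E[X|Y=0] = (0*5 + 1*3)/8 = 3/8

3/8


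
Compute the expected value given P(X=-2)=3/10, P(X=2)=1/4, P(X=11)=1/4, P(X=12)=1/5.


E[X] = sum(x * P(x))
= -2*3/10 + 2*1/4 + 11*1/4 + 12*1/5
= 101/20

101/20


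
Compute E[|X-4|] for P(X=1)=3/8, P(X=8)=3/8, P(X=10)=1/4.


E[|X-4|] = sum(g(x)*P(x))
= 3*3/8 + 4*3/8 + 6*1/4
= 33/8

33/8


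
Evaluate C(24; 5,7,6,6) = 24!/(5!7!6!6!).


24! = 620448401733239439360000
Denominator: 5!=120 * 7!=5040 * 6!=720 * 6!=720
Coefficient = 620448401733239439360000 / 313528320000 = 1978922994048

1978922994048


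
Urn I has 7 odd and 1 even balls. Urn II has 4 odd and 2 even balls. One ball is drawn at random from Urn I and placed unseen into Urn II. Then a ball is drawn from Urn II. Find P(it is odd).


P(transfer odd) = 7/8; P(transfer even) = 1/8
If odd transferred: Urn II has 5 odd of 7, so P(odd|odd moved) = 5/7
If even transferred: Urn II has 4 odd of 7, so P(odd|even moved) = 4/7
By total probability: P(odd) = 7/8*5/7 + 1/8*4/7 = 39/56

39/56


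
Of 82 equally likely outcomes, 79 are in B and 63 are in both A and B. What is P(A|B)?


P(A|B) = P(A∩B)/P(B) = (63/82)/(79/82) = 63/79

63/79


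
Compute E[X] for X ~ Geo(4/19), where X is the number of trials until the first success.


For geometric (trials until first success), E[X] = 1/p = 1/(4/19) = 19/4

19/4


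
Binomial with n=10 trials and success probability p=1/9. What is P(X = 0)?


P(X=0) = C(10,0) * p^0 * (1-p)^10
= 1 * 1 * 1073741824/3486784401
= 1073741824/3486784401

1073741824/3486784401


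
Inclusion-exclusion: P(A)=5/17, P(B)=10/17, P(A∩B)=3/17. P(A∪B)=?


P(A∪B) = P(A) + P(B) - P(A∩B)
= 5/17 + 10/17 - 3/17 = 12/17

12/17


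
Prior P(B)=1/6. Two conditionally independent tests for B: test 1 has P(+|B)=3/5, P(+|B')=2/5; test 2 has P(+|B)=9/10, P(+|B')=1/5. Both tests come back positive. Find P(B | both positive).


After test 1: P(+) = 3/5*1/6 + 2/5*5/6 = 13/30
P(B|+) = (1/10)/(13/30) = 3/13
After test 2 (use post1 as new prior): P(+) = 9/10*3/13 + 1/5*10/13 = 47/130
P(B|+,+) = (27/130)/(47/130) = 27/47

27/47


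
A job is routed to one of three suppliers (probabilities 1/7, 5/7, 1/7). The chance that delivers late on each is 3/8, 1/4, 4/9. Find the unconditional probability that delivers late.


P(A) = P(A|B1)P(B1) + P(A|B2)P(B2) + P(A|B3)P(B3)
= 3/8*1/7 + 1/4*5/7 + 4/9*1/7
= 3/56 + 5/28 + 4/63 = 149/504

149/504


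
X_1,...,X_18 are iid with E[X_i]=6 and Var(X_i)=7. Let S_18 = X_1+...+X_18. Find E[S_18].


E[S_n] = n*E[X_1] = 18*6 = 108

108


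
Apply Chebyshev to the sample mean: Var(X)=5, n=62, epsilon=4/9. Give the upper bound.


Var(Xbar) = Var(X)/n = 5/62
Chebyshev: P(|Xbar-mu| >= 4/9) <= Var(Xbar)/(4/9)^2 = (5/62)/(16/81) = 405/992

405/992


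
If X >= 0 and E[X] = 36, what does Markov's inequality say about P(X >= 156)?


Markov: P(X >= a) <= E[X]/a
P(X >= 156) <= 36/156 = 3/13

3/13


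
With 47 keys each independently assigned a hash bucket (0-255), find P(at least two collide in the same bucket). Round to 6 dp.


P(all different) = prod((256-i)/256 for i=0..46) = 0.011060
P(at least one match) = 1 - 0.011060 = 0.988940

0.988940


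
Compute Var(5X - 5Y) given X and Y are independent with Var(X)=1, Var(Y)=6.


Independence => Cov(X,Y)=0
Var(5X - 5Y) = 5^2*Var(X) + (-5)^2*Var(Y)
= 25*1 + 25*6 = 175

175


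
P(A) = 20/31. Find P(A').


P(A') = 1 - P(A) = 1 - 20/31 = 11/31

11/31


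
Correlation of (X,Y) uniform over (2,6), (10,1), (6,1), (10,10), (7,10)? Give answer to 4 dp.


Cov(X,Y) = 0.4000, Var(X) = 8.8000, Var(Y) = 16.2400
rho = Cov/(sqrt(VarX)*sqrt(VarY)) = 0.0335

0.0335


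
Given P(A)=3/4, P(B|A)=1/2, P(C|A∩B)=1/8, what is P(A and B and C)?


P(A∩B∩C) = P(A) * P(B|A) * P(C|A∩B)
= 3/4 * 1/2 * 1/8
= 3/8 * 1/8 = 3/64

3/64


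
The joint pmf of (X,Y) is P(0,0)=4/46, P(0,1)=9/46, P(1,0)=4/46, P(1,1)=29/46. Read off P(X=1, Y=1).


Read from table: P(X=1, Y=1) = 29/46

29/46


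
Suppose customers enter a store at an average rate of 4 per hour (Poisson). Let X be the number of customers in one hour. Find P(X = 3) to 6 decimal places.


P(X=3) = e^(-4) * 4^3 / 3!
≈ 0.01831563889 * 64 / 6
≈ 0.195367

0.195367


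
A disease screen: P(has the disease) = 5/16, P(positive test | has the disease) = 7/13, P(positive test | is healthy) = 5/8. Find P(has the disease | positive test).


P(A) = P(A|B)P(B) + P(A|B')P(B') = 7/13*5/16 + 5/8*11/16 = 995/1664
P(B|A) = P(A|B)P(B)/P(A) = (35/208)/(995/1664) = 56/199

56/199


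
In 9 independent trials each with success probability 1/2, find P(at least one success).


P(at least one) = 1 - P(none)
P(none) = (1 - 1/2)^9 = (1/2)^9 = 1/512
P(at least one) = 1 - 1/512 = 511/512

511/512


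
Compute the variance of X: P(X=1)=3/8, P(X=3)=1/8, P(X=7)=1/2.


E[X] = 17/4, E[X^2] = 26
Var(X) = E[X^2] - (E[X])^2 = 26 - (17/4)^2 = 127/16

127/16


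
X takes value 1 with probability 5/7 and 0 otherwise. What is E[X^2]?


For Bernoulli: X in {0,1}
E[X^2] = 0^2*(1-5/7) + 1^2*5/7 = 5/7

5/7


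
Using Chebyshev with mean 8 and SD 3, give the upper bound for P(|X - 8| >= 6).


k = 6/3 = 2
Chebyshev: P(|X-mu| >= k*sigma) <= 1/k^2 = 1/2^2 = 1/4

1/4


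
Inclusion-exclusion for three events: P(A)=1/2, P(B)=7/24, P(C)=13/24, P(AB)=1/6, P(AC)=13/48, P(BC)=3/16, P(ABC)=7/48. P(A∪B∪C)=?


P(A∪B∪C) = P(A)+P(B)+P(C) - P(AB)-P(AC)-P(BC) + P(ABC)
= 1/2+7/24+13/24 - 1/6-13/48-3/16 + 7/48
= 41/48

41/48


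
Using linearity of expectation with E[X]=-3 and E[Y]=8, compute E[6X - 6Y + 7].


E[6X - 6Y + 7] = 6*E[X] - 6*E[Y] + 7
= (6)*(-3) + (-6)*(8) + (7)
= -18 - 48 + 7 = -59

-59


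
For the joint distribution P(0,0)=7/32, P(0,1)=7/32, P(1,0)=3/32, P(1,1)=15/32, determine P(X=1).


P(X=1) = P(1,0)+P(1,1) = 3/32 + 15/32 = 18/32 = 9/16

9/16


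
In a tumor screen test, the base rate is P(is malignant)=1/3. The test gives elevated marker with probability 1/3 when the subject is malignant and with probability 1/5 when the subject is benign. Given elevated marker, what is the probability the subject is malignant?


P(A) = P(A|B)P(B) + P(A|B')P(B') = 1/3*1/3 + 1/5*2/3 = 11/45
P(B|A) = P(A|B)P(B)/P(A) = (1/9)/(11/45) = 5/11

5/11


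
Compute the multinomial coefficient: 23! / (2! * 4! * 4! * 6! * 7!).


23! = 25852016738884976640000
Denominator: 2!=2 * 4!=24 * 4!=24 * 6!=720 * 7!=5040
Coefficient = 25852016738884976640000 / 4180377600 = 6184134356400

6184134356400


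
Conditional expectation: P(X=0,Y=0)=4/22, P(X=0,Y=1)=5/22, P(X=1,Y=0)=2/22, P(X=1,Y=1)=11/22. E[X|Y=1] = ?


P(Y=1) = 16/22
E[X|Y=1] = (0*5 + 1*11)/16 = 11/16

11/16


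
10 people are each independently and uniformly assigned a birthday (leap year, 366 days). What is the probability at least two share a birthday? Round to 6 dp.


P(all different) = prod((366-i)/366 for i=0..9) = 0.883355
P(at least one match) = 1 - 0.883355 = 0.116645

0.116645


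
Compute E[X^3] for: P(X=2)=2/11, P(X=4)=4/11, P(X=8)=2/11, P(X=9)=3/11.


E[X^3] = sum(x^3 * P(x))
= 8*2/11 + 64*4/11 + 512*2/11 + 729*3/11
= 3483/11

3483/11


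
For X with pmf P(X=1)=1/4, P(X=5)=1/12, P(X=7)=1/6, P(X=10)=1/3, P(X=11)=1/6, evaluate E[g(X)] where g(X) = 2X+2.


E[2X+2] = sum(g(x)*P(x))
= 4*1/4 + 12*1/12 + 16*1/6 + 22*1/3 + 24*1/6
= 16

16


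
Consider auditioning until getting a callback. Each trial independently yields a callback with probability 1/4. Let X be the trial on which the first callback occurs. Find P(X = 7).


P(X=7) = (1-p)^6 * p = (3/4)^6 * 1/4
= 729/4096 * 1/4 = 729/16384

729/16384


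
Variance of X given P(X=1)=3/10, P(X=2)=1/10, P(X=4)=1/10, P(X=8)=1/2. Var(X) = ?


E[X] = 49/10, E[X^2] = 343/10
Var(X) = E[X^2] - (E[X])^2 = 343/10 - (49/10)^2 = 1029/100

1029/100


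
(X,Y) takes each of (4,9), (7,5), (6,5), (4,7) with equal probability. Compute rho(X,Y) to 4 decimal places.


Cov(X,Y) = -1.8750, Var(X) = 1.6875, Var(Y) = 2.7500
rho = Cov/(sqrt(VarX)*sqrt(VarY)) = -0.8704

-0.8704


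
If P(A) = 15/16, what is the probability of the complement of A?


P(A') = 1 - P(A) = 1 - 15/16 = 1/16

1/16


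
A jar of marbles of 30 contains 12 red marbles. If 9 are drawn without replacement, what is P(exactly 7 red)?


P(X=7) = C(12,7)*C(18,2) / C(30,9)
= 792*153 / 14307150
= 121176/14307150 = 1836/216775

1836/216775


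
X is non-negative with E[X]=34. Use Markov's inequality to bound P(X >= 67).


Markov: P(X >= a) <= E[X]/a
P(X >= 67) <= 34/67

34/67


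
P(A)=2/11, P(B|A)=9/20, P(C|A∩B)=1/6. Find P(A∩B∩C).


P(A∩B∩C) = P(A) * P(B|A) * P(C|A∩B)
= 2/11 * 9/20 * 1/6
= 9/110 * 1/6 = 3/220

3/220


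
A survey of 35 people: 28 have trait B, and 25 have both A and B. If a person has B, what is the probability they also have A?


P(A|B) = P(A∩B)/P(B) = (25/35)/(28/35) = 25/28

25/28


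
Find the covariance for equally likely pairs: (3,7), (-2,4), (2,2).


E[X]=1, E[Y]=13/3, E[XY]=17/3
Cov(X,Y) = E[XY] - E[X]E[Y] = 17/3 - 1*13/3 = 4/3

4/3


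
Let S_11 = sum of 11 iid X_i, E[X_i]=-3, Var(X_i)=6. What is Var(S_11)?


By independence, Var(S_n) = n*Var(X_1) = 11*6 = 66

66


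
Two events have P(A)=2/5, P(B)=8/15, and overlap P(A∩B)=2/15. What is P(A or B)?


P(A∪B) = P(A) + P(B) - P(A∩B)
= 2/5 + 8/15 - 2/15 = 4/5

4/5


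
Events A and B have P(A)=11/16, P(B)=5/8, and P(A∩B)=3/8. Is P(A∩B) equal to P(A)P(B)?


P(A)*P(B) = 11/16*5/8 = 55/128
P(A∩B) = 3/8 != 55/128, so not independent

No, A and B are not independent


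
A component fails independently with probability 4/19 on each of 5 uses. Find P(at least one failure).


P(at least one) = 1 - P(none)
P(none) = (1 - 4/19)^5 = (15/19)^5 = 759375/2476099
P(at least one) = 1 - 759375/2476099 = 1716724/2476099

1716724/2476099


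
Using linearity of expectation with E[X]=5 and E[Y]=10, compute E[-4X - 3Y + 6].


E[-4X - 3Y + 6] = -4*E[X] - 3*E[Y] + 6
= (-4)*(5) + (-3)*(10) + (6)
= -20 - 30 + 6 = -44

-44


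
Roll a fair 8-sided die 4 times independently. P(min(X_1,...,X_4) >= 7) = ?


P(min >= 7) = P(all X_i >= 7) = (P(X_1 >= 7))^4
= (2/8)^4 = (1/4)^4 = 1/256

1/256


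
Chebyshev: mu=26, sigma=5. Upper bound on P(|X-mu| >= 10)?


k = 10/5 = 2
Chebyshev: P(|X-mu| >= k*sigma) <= 1/k^2 = 1/2^2 = 1/4

1/4


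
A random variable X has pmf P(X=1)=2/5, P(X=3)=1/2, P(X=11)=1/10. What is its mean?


E[X] = sum(x * P(x))
= 1*2/5 + 3*1/2 + 11*1/10
= 3

3


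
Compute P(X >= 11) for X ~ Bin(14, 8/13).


P(X>=11) = P(X=11) + P(X=12) + P(X=13) + P(X=14)
= 30064771072000/302875106592253 + 12025908428800/302875106592253 + 38482906972160/3937376385699289 + 4398046511104/3937376385699289
= 45389214384128/302875106592253

45389214384128/302875106592253


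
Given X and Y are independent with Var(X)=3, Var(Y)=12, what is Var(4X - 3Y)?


Independence => Cov(X,Y)=0
Var(4X - 3Y) = 4^2*Var(X) + (-3)^2*Var(Y)
= 16*3 + 9*12 = 156

156


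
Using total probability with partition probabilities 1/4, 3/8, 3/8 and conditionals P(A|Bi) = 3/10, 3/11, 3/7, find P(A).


P(A) = P(A|B1)P(B1) + P(A|B2)P(B2) + P(A|B3)P(B3)
= 3/10*1/4 + 3/11*3/8 + 3/7*3/8
= 3/40 + 9/88 + 9/56 = 1041/3080

1041/3080


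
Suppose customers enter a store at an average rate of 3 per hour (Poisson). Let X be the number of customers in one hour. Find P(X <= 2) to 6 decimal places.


P(X<=2) = e^(-3)*3^0/0! + e^(-3)*3^1/1! + e^(-3)*3^2/2!
≈ 0.0497870684 + 0.1493612051 + 0.2240418077
= 0.4231900812
≈ 0.423190

0.423190


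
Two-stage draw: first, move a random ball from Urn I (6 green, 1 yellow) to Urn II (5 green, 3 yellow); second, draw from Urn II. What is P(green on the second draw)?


P(transfer green) = 6/7; P(transfer yellow) = 1/7
If green transferred: Urn II has 6 green of 9, so P(green|green moved) = 2/3
If yellow transferred: Urn II has 5 green of 9, so P(green|yellow moved) = 5/9
By total probability: P(green) = 6/7*2/3 + 1/7*5/9 = 41/63

41/63


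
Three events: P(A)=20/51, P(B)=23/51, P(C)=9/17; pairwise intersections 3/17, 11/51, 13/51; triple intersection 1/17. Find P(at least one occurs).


P(A∪B∪C) = P(A)+P(B)+P(C) - P(AB)-P(AC)-P(BC) + P(ABC)
= 20/51+23/51+9/17 - 3/17-11/51-13/51 + 1/17
= 40/51

40/51


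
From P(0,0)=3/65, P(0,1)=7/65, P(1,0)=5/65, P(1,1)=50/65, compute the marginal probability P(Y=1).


P(Y=1) = P(0,1)+P(1,1) = 7/65 + 50/65 = 57/65

57/65


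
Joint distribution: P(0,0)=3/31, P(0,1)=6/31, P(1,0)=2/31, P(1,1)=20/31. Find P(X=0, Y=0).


Read from table: P(X=0, Y=0) = 3/31

3/31


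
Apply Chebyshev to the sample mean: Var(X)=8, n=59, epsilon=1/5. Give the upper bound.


Var(Xbar) = Var(X)/n = 8/59
Chebyshev: P(|Xbar-mu| >= 1/5) <= Var(Xbar)/(1/5)^2 = (8/59)/(1/25) = 200/59
Bound exceeds 1, so trivial bound: 1

1


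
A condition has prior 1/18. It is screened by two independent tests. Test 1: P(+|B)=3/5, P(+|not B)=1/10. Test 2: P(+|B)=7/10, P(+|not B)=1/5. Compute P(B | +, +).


After test 1: P(+) = 3/5*1/18 + 1/10*17/18 = 23/180
P(B|+) = (1/30)/(23/180) = 6/23
After test 2 (use post1 as new prior): P(+) = 7/10*6/23 + 1/5*17/23 = 38/115
P(B|+,+) = (21/115)/(38/115) = 21/38

21/38


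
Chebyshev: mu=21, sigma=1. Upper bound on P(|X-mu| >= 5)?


k = 5/1 = 5
Chebyshev: P(|X-mu| >= k*sigma) <= 1/k^2 = 1/5^2 = 1/25

1/25


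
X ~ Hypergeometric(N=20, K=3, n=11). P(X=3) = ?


P(X=3) = C(3,3)*C(17,8) / C(20,11)
= 1*24310 / 167960
= 24310/167960 = 11/76

11/76


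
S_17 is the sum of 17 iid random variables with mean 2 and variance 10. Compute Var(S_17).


By independence, Var(S_n) = n*Var(X_1) = 17*10 = 170

170


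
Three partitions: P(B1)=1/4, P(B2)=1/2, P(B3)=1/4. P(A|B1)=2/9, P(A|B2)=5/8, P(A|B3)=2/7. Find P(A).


P(A) = P(A|B1)P(B1) + P(A|B2)P(B2) + P(A|B3)P(B3)
= 2/9*1/4 + 5/8*1/2 + 2/7*1/4
= 1/18 + 5/16 + 1/14 = 443/1008

443/1008


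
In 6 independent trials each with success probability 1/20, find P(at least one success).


P(at least one) = 1 - P(none)
P(none) = (1 - 1/20)^6 = (19/20)^6 = 47045881/64000000
P(at least one) = 1 - 47045881/64000000 = 16954119/64000000

16954119/64000000


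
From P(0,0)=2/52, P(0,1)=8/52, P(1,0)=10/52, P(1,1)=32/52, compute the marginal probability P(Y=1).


P(Y=1) = P(0,1)+P(1,1) = 8/52 + 32/52 = 40/52 = 10/13

10/13


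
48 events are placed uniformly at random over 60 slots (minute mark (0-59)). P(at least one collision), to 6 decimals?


P(all different) = prod((60-i)/60 for i=0..47) = 0.000000
P(at least one match) = 1 - 0.000000 = 1.000000

1.000000


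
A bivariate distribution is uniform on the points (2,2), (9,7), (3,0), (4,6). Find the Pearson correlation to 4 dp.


Cov(X,Y) = 5.8750, Var(X) = 7.2500, Var(Y) = 8.1875
rho = Cov/(sqrt(VarX)*sqrt(VarY)) = 0.7625

0.7625


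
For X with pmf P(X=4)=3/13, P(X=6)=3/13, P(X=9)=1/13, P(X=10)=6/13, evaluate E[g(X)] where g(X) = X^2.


E[X^2] = sum(g(x)*P(x))
= 16*3/13 + 36*3/13 + 81*1/13 + 100*6/13
= 837/13

837/13


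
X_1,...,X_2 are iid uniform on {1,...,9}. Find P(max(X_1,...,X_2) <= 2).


P(max <= 2) = P(all X_i <= 2) = (P(X_1 <= 2))^2
= (2/9)^2 = 4/81

4/81


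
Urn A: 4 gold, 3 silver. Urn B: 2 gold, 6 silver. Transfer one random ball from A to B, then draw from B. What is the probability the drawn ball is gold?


P(transfer gold) = 4/7; P(transfer silver) = 3/7
If gold transferred: Urn II has 3 gold of 9, so P(gold|gold moved) = 1/3
If silver transferred: Urn II has 2 gold of 9, so P(gold|silver moved) = 2/9
By total probability: P(gold) = 4/7*1/3 + 3/7*2/9 = 2/7

2/7


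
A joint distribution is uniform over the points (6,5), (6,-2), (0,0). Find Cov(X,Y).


E[X]=4, E[Y]=1, E[XY]=6
Cov(X,Y) = E[XY] - E[X]E[Y] = 6 - 4*1 = 2

2


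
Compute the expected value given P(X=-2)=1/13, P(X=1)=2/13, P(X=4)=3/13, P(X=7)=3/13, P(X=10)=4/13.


E[X] = sum(x * P(x))
= -2*1/13 + 1*2/13 + 4*3/13 + 7*3/13 + 10*4/13
= 73/13

73/13


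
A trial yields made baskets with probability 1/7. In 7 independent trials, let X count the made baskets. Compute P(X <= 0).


P(X<=0) = P(X=0)
= 279936/823543
= 279936/823543

279936/823543


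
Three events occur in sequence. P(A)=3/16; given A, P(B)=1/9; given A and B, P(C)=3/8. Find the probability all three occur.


P(A∩B∩C) = P(A) * P(B|A) * P(C|A∩B)
= 3/16 * 1/9 * 3/8
= 1/48 * 3/8 = 1/128

1/128


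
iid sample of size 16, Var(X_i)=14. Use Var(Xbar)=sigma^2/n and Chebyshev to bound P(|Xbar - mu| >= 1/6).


Var(Xbar) = Var(X)/n = 14/16
Chebyshev: P(|Xbar-mu| >= 1/6) <= Var(Xbar)/(1/6)^2 = (7/8)/(1/36) = 63/2
Bound exceeds 1, so trivial bound: 1

1


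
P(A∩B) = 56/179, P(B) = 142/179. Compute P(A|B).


P(A|B) = P(A∩B)/P(B) = (56/179)/(142/179) = 56/142 = 28/71

28/71


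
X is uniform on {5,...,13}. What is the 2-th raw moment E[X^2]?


E[X^2] = (1/9) * sum(x^2 for x=5..13)
= 789/9 = 263/3

263/3


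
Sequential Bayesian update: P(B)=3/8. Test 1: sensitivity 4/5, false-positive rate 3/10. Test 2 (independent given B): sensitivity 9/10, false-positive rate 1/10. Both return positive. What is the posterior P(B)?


After test 1: P(+) = 4/5*3/8 + 3/10*5/8 = 39/80
P(B|+) = (3/10)/(39/80) = 8/13
After test 2 (use post1 as new prior): P(+) = 9/10*8/13 + 1/10*5/13 = 77/130
P(B|+,+) = (36/65)/(77/130) = 72/77

72/77


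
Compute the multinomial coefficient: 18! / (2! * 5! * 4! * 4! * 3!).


18! = 6402373705728000
Denominator: 2!=2 * 5!=120 * 4!=24 * 4!=24 * 3!=6
Coefficient = 6402373705728000 / 829440 = 7718911200

7718911200


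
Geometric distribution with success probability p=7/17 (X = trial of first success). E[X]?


For geometric (trials until first success), E[X] = 1/p = 1/(7/17) = 17/7

17/7


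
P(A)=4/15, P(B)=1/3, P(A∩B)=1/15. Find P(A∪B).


P(A∪B) = P(A) + P(B) - P(A∩B)
= 4/15 + 1/3 - 1/15 = 8/15

8/15


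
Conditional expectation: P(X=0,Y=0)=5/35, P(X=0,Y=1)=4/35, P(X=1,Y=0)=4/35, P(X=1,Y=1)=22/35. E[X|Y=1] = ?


P(Y=1) = 26/35
E[X|Y=1] = (0*4 + 1*22)/26 = 22/26 = 11/13

11/13


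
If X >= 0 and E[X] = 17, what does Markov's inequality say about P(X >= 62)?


Markov: P(X >= a) <= E[X]/a
P(X >= 62) <= 17/62

17/62


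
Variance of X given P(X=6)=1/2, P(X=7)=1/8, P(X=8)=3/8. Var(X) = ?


E[X] = 55/8, E[X^2] = 385/8
Var(X) = E[X^2] - (E[X])^2 = 385/8 - (55/8)^2 = 55/64

55/64


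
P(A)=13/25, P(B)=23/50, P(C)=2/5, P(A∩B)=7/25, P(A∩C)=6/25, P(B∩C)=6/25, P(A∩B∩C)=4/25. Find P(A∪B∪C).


P(A∪B∪C) = P(A)+P(B)+P(C) - P(AB)-P(AC)-P(BC) + P(ABC)
= 13/25+23/50+2/5 - 7/25-6/25-6/25 + 4/25
= 39/50

39/50


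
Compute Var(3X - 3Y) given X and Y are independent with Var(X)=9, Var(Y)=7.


Independence => Cov(X,Y)=0
Var(3X - 3Y) = 3^2*Var(X) + (-3)^2*Var(Y)
= 9*9 + 9*7 = 144

144


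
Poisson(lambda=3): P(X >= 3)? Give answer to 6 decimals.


P(X>=3) = 1 - P(X<=2) = 1 - (e^(-3)*3^0/0! + e^(-3)*3^1/1! + e^(-3)*3^2/2!)
≈ 1 - (0.0497870684 + 0.1493612051 + 0.2240418077)
= 1 - 0.4231900812 = 0.5768099188
≈ 0.576810

0.576810


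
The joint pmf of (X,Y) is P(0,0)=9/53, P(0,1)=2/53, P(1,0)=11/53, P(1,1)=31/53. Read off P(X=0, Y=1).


Read from table: P(X=0, Y=1) = 2/53

2/53


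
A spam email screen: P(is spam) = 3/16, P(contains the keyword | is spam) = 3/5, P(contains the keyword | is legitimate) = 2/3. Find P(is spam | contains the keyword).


P(A) = P(A|B)P(B) + P(A|B')P(B') = 3/5*3/16 + 2/3*13/16 = 157/240
P(B|A) = P(A|B)P(B)/P(A) = (9/80)/(157/240) = 27/157

27/157


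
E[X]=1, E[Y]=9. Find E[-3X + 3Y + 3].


E[-3X + 3Y + 3] = -3*E[X] + 3*E[Y] + 3
= (-3)*(1) + (3)*(9) + (3)
= -3 + 27 + 3 = 27

27


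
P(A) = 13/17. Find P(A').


P(A') = 1 - P(A) = 1 - 13/17 = 4/17

4/17


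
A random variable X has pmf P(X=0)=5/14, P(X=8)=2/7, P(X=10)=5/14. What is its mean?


E[X] = sum(x * P(x))
= 0*5/14 + 8*2/7 + 10*5/14
= 41/7

41/7


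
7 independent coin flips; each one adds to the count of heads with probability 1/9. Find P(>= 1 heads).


P(at least one) = 1 - P(none)
P(none) = (1 - 1/9)^7 = (8/9)^7 = 2097152/4782969
P(at least one) = 1 - 2097152/4782969 = 2685817/4782969

2685817/4782969


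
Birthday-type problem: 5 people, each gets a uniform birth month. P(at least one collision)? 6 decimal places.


P(all different) = prod((12-i)/12 for i=0..4) = 0.381944
P(at least one match) = 1 - 0.381944 = 0.618056

0.618056


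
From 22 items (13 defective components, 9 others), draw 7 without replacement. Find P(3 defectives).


P(X=3) = C(13,3)*C(9,4) / C(22,7)
= 286*126 / 170544
= 36036/170544 = 273/1292

273/1292


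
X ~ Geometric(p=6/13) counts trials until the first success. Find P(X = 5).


P(X=5) = (1-p)^4 * p = (7/13)^4 * 6/13
= 2401/28561 * 6/13 = 14406/371293

14406/371293


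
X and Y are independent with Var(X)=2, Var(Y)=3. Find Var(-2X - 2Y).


Independence => Cov(X,Y)=0
Var(-2X - 2Y) = (-2)^2*Var(X) + (-2)^2*Var(Y)
= 4*2 + 4*3 = 20

20


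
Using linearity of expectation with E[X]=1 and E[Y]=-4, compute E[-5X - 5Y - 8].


E[-5X - 5Y - 8] = -5*E[X] - 5*E[Y] - 8
= (-5)*(1) + (-5)*(-4) + (-8)
= -5 + 20 - 8 = 7

7


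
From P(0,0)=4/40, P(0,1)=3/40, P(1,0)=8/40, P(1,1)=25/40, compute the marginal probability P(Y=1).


P(Y=1) = P(0,1)+P(1,1) = 3/40 + 25/40 = 28/40 = 7/10

7/10


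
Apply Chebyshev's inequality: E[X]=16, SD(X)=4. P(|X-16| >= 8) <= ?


k = 8/4 = 2
Chebyshev: P(|X-mu| >= k*sigma) <= 1/k^2 = 1/2^2 = 1/4

1/4


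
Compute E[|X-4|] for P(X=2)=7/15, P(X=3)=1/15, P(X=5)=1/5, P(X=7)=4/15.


E[|X-4|] = sum(g(x)*P(x))
= 2*7/15 + 1*1/15 + 1*1/5 + 3*4/15
= 2

2


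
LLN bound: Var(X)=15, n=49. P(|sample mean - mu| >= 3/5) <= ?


Var(Xbar) = Var(X)/n = 15/49
Chebyshev: P(|Xbar-mu| >= 3/5) <= Var(Xbar)/(3/5)^2 = (15/49)/(9/25) = 125/147

125/147


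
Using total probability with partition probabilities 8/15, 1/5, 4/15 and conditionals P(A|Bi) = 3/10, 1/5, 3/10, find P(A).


P(A) = P(A|B1)P(B1) + P(A|B2)P(B2) + P(A|B3)P(B3)
= 3/10*8/15 + 1/5*1/5 + 3/10*4/15
= 4/25 + 1/25 + 2/25 = 7/25

7/25


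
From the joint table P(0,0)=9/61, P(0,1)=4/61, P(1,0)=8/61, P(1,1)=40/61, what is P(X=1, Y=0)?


Read from table: P(X=1, Y=0) = 8/61

8/61


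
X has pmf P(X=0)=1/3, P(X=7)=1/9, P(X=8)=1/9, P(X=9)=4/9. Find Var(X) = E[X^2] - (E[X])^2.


E[X] = 17/3, E[X^2] = 437/9
Var(X) = E[X^2] - (E[X])^2 = 437/9 - (17/3)^2 = 148/9

148/9


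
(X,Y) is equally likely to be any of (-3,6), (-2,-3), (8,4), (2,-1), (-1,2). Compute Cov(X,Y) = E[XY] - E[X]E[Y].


E[X]=4/5, E[Y]=8/5, E[XY]=16/5
Cov(X,Y) = E[XY] - E[X]E[Y] = 16/5 - 4/5*8/5 = 48/25

48/25


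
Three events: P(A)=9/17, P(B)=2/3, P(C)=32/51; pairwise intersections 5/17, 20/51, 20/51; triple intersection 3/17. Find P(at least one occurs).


P(A∪B∪C) = P(A)+P(B)+P(C) - P(AB)-P(AC)-P(BC) + P(ABC)
= 9/17+2/3+32/51 - 5/17-20/51-20/51 + 3/17
= 47/51

47/51


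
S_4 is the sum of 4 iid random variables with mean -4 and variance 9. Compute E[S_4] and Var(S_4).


E[S_n] = n*mu = 4*-4 = -16
Var(S_n) = n*sigma^2 = 4*9 = 36

E[S_4]=-16, Var(S_4)=36


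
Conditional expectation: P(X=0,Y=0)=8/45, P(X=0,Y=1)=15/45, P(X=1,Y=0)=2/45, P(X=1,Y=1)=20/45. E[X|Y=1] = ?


P(Y=1) = 35/45
E[X|Y=1] = (0*15 + 1*20)/35 = 20/35 = 4/7

4/7


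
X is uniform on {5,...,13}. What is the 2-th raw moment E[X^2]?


E[X^2] = (1/9) * sum(x^2 for x=5..13)
= 789/9 = 263/3

263/3


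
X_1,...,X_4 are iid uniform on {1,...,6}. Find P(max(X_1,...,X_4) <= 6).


P(max <= 6) = P(all X_i <= 6) = (P(X_1 <= 6))^4
= (6/6)^4 = 1^4 = 1

1


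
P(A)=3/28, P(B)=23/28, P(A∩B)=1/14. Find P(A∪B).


P(A∪B) = P(A) + P(B) - P(A∩B)
= 3/28 + 23/28 - 1/14 = 6/7

6/7


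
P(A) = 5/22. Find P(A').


P(A') = 1 - P(A) = 1 - 5/22 = 17/22

17/22


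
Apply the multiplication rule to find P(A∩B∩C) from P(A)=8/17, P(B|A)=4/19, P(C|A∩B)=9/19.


P(A∩B∩C) = P(A) * P(B|A) * P(C|A∩B)
= 8/17 * 4/19 * 9/19
= 32/323 * 9/19 = 288/6137

288/6137


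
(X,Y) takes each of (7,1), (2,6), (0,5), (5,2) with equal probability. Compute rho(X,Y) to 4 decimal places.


Cov(X,Y) = -5.0000, Var(X) = 7.2500, Var(Y) = 4.2500
rho = Cov/(sqrt(VarX)*sqrt(VarY)) = -0.9008

-0.9008


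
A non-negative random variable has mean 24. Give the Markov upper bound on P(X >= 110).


Markov: P(X >= a) <= E[X]/a
P(X >= 110) <= 24/110 = 12/55

12/55


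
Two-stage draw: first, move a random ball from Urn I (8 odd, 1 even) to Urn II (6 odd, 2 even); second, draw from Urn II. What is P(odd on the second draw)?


P(transfer odd) = 8/9; P(transfer even) = 1/9
If odd transferred: Urn II has 7 odd of 9, so P(odd|odd moved) = 7/9
If even transferred: Urn II has 6 odd of 9, so P(odd|even moved) = 2/3
By total probability: P(odd) = 8/9*7/9 + 1/9*2/3 = 62/81

62/81


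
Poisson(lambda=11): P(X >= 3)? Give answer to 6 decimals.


P(X>=3) = 1 - P(X<=2) = 1 - (e^(-11)*11^0/0! + e^(-11)*11^1/1! + e^(-11)*11^2/2!)
≈ 1 - (0.0000167017 + 0.0001837187 + 0.0010104529)
= 1 - 0.0012108733 = 0.9987891267
≈ 0.998789

0.998789


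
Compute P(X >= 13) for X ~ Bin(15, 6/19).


P(X>=13) = P(X=13) + P(X=14) + P(X=15)
= 231762015313920/15181127029874798299 + 15281011998720/15181127029874798299 + 470184984576/15181127029874798299
= 247513212297216/15181127029874798299

247513212297216/15181127029874798299


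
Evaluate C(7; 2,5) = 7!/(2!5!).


7! = 5040
Denominator: 2!=2 * 5!=120
Coefficient = 5040 / 240 = 21

21


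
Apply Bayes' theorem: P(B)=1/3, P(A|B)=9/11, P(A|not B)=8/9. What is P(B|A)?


P(A) = P(A|B)P(B) + P(A|B')P(B') = 9/11*1/3 + 8/9*2/3 = 257/297
P(B|A) = P(A|B)P(B)/P(A) = (3/11)/(257/297) = 81/257

81/257


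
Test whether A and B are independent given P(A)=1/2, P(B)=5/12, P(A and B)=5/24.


P(A)*P(B) = 1/2*5/12 = 5/24
P(A∩B) = 5/24, which equals P(A)P(B), so independent

Yes, A and B are independent
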